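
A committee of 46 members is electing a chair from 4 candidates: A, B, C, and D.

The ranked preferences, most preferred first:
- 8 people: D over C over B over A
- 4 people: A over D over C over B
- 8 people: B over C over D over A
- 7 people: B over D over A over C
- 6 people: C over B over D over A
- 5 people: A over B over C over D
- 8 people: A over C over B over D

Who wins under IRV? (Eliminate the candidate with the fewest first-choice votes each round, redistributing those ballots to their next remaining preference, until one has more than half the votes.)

B

Round 1: A 17, B 15, C 6, D 8. C eliminated.
Round 2: A 17, B 21, D 8. D eliminated.
Round 3: A 17, B 29. B has a majority (≥24).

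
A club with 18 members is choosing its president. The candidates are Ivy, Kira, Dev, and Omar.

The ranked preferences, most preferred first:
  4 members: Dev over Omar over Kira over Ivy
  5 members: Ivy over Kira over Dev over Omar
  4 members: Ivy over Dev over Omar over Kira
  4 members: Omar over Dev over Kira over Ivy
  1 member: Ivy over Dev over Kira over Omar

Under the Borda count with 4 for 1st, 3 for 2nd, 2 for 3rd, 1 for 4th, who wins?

Dev

Ivy: 4×1 + 5×4 + 4×4 + 4×1 + 1×4 = 48
Kira: 4×2 + 5×3 + 4×1 + 4×2 + 1×2 = 37
Dev: 4×4 + 5×2 + 4×3 + 4×3 + 1×3 = 53
Omar: 4×3 + 5×1 + 4×2 + 4×4 + 1×1 = 42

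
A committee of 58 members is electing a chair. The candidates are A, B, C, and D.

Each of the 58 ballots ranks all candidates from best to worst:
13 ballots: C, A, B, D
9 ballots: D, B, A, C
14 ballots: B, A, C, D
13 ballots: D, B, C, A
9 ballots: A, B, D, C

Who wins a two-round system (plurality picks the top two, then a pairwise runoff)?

Round 1 first-place votes: A 9, B 14, C 13, D 22. D and B advance.
Runoff: D is ranked above B on 22 ballots, B above D on 36.

B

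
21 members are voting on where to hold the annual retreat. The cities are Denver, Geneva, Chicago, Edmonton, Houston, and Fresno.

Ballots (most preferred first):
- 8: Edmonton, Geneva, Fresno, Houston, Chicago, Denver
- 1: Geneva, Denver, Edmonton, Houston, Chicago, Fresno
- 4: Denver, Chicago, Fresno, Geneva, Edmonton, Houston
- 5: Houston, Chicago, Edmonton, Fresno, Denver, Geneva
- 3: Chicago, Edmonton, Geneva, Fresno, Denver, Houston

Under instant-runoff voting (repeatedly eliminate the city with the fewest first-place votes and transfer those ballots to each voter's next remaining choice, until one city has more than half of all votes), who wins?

Edmonton

Round 1: Denver 4, Geneva 1, Chicago 3, Edmonton 8, Houston 5, Fresno 0. Fresno eliminated.
Round 2: Denver 4, Geneva 1, Chicago 3, Edmonton 8, Houston 5. Geneva eliminated.
Round 3: Denver 5, Chicago 3, Edmonton 8, Houston 5. Chicago eliminated.
Round 4: Denver 5, Edmonton 11, Houston 5. Edmonton has a majority (≥11).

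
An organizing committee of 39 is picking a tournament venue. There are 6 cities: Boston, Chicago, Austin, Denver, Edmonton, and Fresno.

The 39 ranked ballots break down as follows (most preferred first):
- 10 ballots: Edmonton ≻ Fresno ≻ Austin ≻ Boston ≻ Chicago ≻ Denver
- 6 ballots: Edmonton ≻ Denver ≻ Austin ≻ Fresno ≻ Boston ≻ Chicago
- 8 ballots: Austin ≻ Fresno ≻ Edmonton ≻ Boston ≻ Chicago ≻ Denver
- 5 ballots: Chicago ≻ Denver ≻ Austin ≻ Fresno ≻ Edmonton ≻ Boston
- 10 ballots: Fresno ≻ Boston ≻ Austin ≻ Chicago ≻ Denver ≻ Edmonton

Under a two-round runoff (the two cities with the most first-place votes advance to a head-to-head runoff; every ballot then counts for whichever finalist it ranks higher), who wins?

Fresno

Round 1 first-place votes: Boston 0, Chicago 5, Austin 8, Denver 0, Edmonton 16, Fresno 10. Edmonton and Fresno advance.
Runoff: Edmonton is ranked above Fresno on 16 ballots, Fresno above Edmonton on 23.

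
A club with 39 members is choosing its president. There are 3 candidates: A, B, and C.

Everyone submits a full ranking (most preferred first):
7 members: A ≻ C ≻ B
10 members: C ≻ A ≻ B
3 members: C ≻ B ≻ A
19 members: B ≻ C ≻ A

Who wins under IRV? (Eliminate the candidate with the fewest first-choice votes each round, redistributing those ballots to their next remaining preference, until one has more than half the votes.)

Round 1: A 7, B 19, C 13. A eliminated.
Round 2: B 19, C 20. C has a majority (≥20).

C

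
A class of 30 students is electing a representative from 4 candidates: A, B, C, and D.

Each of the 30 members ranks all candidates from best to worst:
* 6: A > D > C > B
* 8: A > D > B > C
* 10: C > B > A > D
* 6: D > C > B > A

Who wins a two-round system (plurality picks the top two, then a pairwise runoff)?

Round 1 first-place votes: A 14, B 0, C 10, D 6. A and C advance.
Runoff: A is ranked above C on 14 ballots, C above A on 16.

C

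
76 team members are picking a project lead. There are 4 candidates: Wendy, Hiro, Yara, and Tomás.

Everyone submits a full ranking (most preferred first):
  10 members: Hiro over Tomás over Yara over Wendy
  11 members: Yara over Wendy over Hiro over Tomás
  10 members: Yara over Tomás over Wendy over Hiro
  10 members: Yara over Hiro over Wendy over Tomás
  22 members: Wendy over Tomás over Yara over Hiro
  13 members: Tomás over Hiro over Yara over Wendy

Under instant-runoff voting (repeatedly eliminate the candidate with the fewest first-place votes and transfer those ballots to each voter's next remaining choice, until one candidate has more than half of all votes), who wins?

Tomás

Round 1: Wendy 22, Hiro 10, Yara 31, Tomás 13. Hiro eliminated.
Round 2: Wendy 22, Yara 31, Tomás 23. Wendy eliminated.
Round 3: Yara 31, Tomás 45. Tomás has a majority (≥39).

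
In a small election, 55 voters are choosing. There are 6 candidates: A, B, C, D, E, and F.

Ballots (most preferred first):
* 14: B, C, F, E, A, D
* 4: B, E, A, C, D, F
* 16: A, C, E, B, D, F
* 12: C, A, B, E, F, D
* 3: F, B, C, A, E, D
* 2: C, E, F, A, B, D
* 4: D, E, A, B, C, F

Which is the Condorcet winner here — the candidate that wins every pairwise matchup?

C vs A: 31–24
C vs B: 30–25
C vs D: 51–4
C vs E: 47–8
C vs F: 52–3
C beats every other candidate.

C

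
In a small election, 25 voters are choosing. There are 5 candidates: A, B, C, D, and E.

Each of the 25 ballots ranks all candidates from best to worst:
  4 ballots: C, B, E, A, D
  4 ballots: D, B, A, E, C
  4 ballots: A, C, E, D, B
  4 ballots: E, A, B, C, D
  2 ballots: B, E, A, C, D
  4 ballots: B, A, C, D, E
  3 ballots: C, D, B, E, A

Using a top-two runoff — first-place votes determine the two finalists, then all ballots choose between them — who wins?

B

Round 1 first-place votes: A 4, B 6, C 7, D 4, E 4. C and B advance.
Runoff: C is ranked above B on 11 ballots, B above C on 14.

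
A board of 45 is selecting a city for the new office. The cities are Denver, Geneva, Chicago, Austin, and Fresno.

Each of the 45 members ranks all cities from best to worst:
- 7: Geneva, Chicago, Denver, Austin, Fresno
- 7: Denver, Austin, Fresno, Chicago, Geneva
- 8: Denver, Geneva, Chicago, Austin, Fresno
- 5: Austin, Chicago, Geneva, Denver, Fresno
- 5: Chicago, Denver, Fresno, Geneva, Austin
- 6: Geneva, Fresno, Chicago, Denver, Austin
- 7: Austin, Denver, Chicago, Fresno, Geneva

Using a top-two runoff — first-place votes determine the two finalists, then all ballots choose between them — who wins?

Denver

Round 1 first-place votes: Denver 15, Geneva 13, Chicago 5, Austin 12, Fresno 0. Denver and Geneva advance.
Runoff: Denver is ranked above Geneva on 27 ballots, Geneva above Denver on 18.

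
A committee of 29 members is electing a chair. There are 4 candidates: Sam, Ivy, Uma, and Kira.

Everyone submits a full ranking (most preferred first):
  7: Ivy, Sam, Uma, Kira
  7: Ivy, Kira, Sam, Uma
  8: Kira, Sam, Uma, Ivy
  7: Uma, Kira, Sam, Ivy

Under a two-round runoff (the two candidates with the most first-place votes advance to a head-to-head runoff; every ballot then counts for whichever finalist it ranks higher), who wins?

Round 1 first-place votes: Sam 0, Ivy 14, Uma 7, Kira 8. Ivy and Kira advance.
Runoff: Ivy is ranked above Kira on 14 ballots, Kira above Ivy on 15.

Kira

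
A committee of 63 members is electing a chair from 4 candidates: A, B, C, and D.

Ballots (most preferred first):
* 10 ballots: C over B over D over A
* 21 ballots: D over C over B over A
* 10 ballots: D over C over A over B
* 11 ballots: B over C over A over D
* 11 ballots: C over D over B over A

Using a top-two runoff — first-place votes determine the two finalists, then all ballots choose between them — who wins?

C

Round 1 first-place votes: A 0, B 11, C 21, D 31. D and C advance.
Runoff: D is ranked above C on 31 ballots, C above D on 32.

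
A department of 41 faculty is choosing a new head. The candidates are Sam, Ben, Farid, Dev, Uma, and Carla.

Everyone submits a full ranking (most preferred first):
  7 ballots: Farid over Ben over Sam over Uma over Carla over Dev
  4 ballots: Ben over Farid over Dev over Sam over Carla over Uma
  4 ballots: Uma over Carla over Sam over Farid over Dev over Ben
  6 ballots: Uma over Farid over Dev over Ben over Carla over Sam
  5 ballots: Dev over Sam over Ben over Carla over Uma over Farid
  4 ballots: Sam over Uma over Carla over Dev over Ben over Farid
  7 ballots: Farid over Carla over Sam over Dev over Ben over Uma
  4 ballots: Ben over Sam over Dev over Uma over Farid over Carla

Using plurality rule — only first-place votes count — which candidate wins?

First-place votes: Sam 4, Ben 8, Farid 14, Dev 5, Uma 10, Carla 0.

Farid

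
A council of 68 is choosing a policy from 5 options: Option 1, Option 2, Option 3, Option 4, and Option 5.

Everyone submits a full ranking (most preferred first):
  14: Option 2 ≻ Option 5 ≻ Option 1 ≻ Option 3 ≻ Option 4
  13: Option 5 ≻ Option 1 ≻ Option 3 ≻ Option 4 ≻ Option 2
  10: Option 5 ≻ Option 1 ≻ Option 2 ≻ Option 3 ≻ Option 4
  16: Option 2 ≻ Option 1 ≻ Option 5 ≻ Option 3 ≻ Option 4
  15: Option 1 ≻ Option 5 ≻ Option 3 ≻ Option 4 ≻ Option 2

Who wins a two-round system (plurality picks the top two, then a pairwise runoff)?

Round 1 first-place votes: Option 1 15, Option 2 30, Option 3 0, Option 4 0, Option 5 23. Option 2 and Option 5 advance.
Runoff: Option 2 is ranked above Option 5 on 30 ballots, Option 5 above Option 2 on 38.

Option 5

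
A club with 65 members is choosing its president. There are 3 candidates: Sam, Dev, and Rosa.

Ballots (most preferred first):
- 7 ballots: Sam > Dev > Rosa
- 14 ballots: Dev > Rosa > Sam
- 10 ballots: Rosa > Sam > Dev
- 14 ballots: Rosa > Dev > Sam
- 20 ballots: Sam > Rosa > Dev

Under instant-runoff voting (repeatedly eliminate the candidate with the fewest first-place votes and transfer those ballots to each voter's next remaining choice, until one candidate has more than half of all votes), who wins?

Rosa

Round 1: Sam 27, Dev 14, Rosa 24. Dev eliminated.
Round 2: Sam 27, Rosa 38. Rosa has a majority (≥33).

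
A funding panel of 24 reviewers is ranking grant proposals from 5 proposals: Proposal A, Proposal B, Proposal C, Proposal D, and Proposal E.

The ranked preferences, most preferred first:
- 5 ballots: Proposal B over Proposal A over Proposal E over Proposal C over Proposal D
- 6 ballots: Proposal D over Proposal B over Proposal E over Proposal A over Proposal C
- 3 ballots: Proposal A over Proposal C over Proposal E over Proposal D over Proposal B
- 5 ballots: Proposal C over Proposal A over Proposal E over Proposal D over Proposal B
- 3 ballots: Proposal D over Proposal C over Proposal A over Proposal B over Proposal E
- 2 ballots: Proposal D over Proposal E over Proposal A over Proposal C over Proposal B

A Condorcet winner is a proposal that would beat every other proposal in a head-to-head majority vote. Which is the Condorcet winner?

Proposal A vs Proposal B: 13–11
Proposal A vs Proposal C: 16–8
Proposal A vs Proposal D: 13–11
Proposal A vs Proposal E: 16–8
Proposal A beats every other proposal.

Proposal A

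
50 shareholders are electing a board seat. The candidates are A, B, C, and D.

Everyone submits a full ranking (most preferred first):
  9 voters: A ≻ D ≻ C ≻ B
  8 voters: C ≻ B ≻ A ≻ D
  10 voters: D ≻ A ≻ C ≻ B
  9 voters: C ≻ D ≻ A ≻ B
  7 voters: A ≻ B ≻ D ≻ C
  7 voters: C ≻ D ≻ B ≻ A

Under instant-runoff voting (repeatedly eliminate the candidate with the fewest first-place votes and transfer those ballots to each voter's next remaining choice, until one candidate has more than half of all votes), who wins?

Round 1: A 16, B 0, C 24, D 10. B eliminated.
Round 2: A 16, C 24, D 10. D eliminated.
Round 3: A 26, C 24. A has a majority (≥26).

A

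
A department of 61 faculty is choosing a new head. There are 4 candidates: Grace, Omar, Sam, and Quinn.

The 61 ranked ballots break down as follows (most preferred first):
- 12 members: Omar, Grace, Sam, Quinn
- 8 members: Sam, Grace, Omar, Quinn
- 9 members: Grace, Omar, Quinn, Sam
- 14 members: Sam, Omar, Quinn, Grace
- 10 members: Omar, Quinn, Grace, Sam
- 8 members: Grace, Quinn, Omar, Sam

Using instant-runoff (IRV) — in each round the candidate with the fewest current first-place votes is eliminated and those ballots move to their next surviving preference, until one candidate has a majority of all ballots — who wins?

Round 1: Grace 17, Omar 22, Sam 22, Quinn 0. Quinn eliminated.
Round 2: Grace 17, Omar 22, Sam 22. Grace eliminated.
Round 3: Omar 39, Sam 22. Omar has a majority (≥31).

Omar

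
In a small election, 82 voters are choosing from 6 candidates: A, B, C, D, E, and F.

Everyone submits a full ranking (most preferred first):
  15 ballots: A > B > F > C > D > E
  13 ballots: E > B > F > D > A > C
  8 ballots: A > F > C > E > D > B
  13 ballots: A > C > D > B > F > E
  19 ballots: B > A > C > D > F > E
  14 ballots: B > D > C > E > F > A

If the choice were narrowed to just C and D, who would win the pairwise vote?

C

C is ranked above D on 55 ballots; D above C on 27.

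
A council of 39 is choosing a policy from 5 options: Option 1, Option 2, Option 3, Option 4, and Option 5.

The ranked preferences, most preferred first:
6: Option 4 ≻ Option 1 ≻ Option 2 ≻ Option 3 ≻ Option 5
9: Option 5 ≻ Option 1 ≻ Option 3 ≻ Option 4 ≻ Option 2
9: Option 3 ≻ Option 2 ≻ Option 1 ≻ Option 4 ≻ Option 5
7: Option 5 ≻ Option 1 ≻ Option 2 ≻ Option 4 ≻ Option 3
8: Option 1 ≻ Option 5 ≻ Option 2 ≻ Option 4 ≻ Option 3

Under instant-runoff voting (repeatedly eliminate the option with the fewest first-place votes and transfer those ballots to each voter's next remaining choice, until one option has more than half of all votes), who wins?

Option 1

Round 1: Option 1 8, Option 2 0, Option 3 9, Option 4 6, Option 5 16. Option 2 eliminated.
Round 2: Option 1 8, Option 3 9, Option 4 6, Option 5 16. Option 4 eliminated.
Round 3: Option 1 14, Option 3 9, Option 5 16. Option 3 eliminated.
Round 4: Option 1 23, Option 5 16. Option 1 has a majority (≥20).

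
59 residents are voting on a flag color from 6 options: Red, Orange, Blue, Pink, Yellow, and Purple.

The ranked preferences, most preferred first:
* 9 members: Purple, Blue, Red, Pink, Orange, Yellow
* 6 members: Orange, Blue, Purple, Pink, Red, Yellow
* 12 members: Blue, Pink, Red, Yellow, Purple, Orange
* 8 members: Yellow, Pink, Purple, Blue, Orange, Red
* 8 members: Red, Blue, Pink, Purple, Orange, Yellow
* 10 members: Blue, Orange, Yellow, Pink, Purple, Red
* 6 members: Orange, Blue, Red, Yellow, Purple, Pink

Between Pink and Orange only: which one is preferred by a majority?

Pink

Pink is ranked above Orange on 37 ballots; Orange above Pink on 22.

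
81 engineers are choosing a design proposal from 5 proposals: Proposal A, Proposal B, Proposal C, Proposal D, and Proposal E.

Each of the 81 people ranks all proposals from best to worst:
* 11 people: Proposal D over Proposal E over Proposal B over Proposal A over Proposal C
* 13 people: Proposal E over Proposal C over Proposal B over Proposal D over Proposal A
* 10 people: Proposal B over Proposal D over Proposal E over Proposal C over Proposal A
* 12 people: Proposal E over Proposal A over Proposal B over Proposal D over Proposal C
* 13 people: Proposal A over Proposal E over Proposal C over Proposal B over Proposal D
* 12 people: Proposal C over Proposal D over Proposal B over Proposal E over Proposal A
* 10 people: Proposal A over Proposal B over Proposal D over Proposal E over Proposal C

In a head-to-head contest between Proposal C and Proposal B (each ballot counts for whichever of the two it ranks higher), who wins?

Proposal B

Proposal C is ranked above Proposal B on 38 ballots; Proposal B above Proposal C on 43.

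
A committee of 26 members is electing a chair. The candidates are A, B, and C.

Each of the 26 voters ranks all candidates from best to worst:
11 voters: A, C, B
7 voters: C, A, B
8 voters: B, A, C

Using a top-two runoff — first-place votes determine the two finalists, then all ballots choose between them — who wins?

Round 1 first-place votes: A 11, B 8, C 7. A and B advance.
Runoff: A is ranked above B on 18 ballots, B above A on 8.

A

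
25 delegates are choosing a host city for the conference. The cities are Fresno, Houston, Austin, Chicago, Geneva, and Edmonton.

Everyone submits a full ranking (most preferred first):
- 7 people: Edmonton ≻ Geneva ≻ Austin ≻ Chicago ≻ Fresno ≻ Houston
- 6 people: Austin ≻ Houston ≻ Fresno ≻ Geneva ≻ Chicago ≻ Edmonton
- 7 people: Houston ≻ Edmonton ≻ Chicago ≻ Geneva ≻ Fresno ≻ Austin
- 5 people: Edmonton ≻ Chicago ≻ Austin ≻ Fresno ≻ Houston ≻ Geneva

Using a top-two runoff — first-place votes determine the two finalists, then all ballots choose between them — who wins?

Houston

Round 1 first-place votes: Fresno 0, Houston 7, Austin 6, Chicago 0, Geneva 0, Edmonton 12. Edmonton and Houston advance.
Runoff: Edmonton is ranked above Houston on 12 ballots, Houston above Edmonton on 13.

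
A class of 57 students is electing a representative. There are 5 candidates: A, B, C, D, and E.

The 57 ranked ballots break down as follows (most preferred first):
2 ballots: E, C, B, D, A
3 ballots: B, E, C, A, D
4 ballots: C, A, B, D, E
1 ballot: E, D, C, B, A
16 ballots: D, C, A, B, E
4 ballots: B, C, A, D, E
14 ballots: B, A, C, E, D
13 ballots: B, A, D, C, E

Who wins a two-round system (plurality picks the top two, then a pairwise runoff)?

Round 1 first-place votes: A 0, B 34, C 4, D 16, E 3. B and D advance.
Runoff: B is ranked above D on 40 ballots, D above B on 17.

B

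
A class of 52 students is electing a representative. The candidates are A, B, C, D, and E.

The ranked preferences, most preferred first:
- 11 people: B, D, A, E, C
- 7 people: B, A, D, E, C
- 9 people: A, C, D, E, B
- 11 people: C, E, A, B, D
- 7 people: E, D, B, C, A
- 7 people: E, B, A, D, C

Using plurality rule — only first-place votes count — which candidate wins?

First-place votes: A 9, B 18, C 11, D 0, E 14.

B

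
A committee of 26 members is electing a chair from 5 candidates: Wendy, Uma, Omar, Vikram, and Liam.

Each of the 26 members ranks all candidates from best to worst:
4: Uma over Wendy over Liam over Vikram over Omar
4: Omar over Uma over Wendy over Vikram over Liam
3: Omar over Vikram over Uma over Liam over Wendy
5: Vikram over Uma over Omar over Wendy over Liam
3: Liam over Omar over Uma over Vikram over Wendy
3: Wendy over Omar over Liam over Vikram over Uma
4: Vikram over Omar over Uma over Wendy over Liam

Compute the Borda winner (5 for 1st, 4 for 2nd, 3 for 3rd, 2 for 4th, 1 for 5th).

Omar

Wendy: 4×4 + 4×3 + 3×1 + 5×2 + 3×1 + 3×5 + 4×2 = 67
Uma: 4×5 + 4×4 + 3×3 + 5×4 + 3×3 + 3×1 + 4×3 = 89
Omar: 4×1 + 4×5 + 3×5 + 5×3 + 3×4 + 3×4 + 4×4 = 94
Vikram: 4×2 + 4×2 + 3×4 + 5×5 + 3×2 + 3×2 + 4×5 = 85
Liam: 4×3 + 4×1 + 3×2 + 5×1 + 3×5 + 3×3 + 4×1 = 55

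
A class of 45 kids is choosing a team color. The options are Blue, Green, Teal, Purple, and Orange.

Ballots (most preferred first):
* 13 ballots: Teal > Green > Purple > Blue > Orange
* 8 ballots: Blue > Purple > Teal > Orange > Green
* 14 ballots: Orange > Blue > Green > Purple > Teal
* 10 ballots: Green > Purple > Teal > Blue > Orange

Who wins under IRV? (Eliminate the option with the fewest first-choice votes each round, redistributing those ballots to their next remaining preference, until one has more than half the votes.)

Teal

Round 1: Blue 8, Green 10, Teal 13, Purple 0, Orange 14. Purple eliminated.
Round 2: Blue 8, Green 10, Teal 13, Orange 14. Blue eliminated.
Round 3: Green 10, Teal 21, Orange 14. Green eliminated.
Round 4: Teal 31, Orange 14. Teal has a majority (≥23).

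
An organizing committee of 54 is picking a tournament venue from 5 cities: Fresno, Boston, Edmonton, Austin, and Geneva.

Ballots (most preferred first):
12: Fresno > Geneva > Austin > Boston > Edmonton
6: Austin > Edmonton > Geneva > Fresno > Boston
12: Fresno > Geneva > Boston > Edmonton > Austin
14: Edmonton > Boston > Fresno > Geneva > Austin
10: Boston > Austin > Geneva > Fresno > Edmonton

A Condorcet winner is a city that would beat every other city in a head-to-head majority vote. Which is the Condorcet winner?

Fresno

Fresno vs Boston: 30–24
Fresno vs Edmonton: 34–20
Fresno vs Austin: 38–16
Fresno vs Geneva: 38–16
Fresno beats every other city.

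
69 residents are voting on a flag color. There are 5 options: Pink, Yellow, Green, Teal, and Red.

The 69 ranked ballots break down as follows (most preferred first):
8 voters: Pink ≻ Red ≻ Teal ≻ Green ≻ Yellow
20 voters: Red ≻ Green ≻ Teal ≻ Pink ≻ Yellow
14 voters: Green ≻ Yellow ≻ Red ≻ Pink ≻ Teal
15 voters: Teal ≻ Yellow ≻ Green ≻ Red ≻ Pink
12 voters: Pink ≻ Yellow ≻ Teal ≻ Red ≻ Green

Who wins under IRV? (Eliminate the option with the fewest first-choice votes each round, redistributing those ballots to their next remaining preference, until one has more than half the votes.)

Round 1: Pink 20, Yellow 0, Green 14, Teal 15, Red 20. Yellow eliminated.
Round 2: Pink 20, Green 14, Teal 15, Red 20. Green eliminated.
Round 3: Pink 20, Teal 15, Red 34. Teal eliminated.
Round 4: Pink 20, Red 49. Red has a majority (≥35).

Red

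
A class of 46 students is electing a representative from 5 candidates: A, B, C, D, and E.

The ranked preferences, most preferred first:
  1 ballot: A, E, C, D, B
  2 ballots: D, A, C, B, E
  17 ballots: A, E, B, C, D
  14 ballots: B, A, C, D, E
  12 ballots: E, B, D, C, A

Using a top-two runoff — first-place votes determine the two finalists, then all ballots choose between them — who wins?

B

Round 1 first-place votes: A 18, B 14, C 0, D 2, E 12. A and B advance.
Runoff: A is ranked above B on 20 ballots, B above A on 26.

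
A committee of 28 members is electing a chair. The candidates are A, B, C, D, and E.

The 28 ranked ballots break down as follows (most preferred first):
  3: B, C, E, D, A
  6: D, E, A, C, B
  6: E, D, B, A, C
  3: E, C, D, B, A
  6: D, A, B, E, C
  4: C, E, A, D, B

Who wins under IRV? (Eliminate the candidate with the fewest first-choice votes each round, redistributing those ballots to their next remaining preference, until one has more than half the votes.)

Round 1: A 0, B 3, C 4, D 12, E 9. A eliminated.
Round 2: B 3, C 4, D 12, E 9. B eliminated.
Round 3: C 7, D 12, E 9. C eliminated.
Round 4: D 12, E 16. E has a majority (≥15).

E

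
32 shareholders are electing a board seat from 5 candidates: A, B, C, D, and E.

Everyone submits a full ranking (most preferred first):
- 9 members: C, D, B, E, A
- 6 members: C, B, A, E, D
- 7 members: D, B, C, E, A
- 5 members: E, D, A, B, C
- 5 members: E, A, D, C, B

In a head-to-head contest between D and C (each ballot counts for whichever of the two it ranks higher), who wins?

D

D is ranked above C on 17 ballots; C above D on 15.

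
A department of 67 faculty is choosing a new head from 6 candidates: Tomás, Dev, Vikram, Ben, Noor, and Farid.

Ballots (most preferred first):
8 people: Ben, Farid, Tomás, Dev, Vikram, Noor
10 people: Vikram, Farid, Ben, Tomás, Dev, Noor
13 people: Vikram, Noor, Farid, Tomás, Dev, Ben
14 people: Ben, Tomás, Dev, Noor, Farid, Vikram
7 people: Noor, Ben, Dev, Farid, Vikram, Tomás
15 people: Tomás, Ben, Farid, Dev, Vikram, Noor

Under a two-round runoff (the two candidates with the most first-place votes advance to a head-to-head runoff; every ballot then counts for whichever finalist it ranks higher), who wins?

Ben

Round 1 first-place votes: Tomás 15, Dev 0, Vikram 23, Ben 22, Noor 7, Farid 0. Vikram and Ben advance.
Runoff: Vikram is ranked above Ben on 23 ballots, Ben above Vikram on 44.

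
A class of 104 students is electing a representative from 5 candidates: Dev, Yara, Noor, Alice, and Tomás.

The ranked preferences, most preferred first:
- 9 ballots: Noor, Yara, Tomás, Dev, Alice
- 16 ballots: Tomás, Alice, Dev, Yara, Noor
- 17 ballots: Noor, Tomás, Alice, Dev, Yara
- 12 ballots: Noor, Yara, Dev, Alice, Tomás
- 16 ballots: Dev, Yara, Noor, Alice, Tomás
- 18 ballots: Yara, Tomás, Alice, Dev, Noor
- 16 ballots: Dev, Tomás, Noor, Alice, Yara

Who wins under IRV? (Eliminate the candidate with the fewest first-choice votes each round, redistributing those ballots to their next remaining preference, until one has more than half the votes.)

Dev

Round 1: Dev 32, Yara 18, Noor 38, Alice 0, Tomás 16. Alice eliminated.
Round 2: Dev 32, Yara 18, Noor 38, Tomás 16. Tomás eliminated.
Round 3: Dev 48, Yara 18, Noor 38. Yara eliminated.
Round 4: Dev 66, Noor 38. Dev has a majority (≥53).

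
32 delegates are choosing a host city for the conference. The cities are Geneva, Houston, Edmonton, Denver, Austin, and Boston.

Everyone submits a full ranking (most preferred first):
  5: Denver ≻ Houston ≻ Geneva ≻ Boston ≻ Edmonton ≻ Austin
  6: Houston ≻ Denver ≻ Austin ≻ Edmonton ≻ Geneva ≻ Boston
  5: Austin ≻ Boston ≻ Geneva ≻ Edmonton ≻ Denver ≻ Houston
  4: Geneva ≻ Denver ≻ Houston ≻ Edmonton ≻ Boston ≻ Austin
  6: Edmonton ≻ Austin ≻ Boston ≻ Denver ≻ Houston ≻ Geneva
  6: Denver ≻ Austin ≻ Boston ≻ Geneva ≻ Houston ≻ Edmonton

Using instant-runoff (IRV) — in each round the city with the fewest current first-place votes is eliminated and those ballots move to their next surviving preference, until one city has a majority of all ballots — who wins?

Denver

Round 1: Geneva 4, Houston 6, Edmonton 6, Denver 11, Austin 5, Boston 0. Boston eliminated.
Round 2: Geneva 4, Houston 6, Edmonton 6, Denver 11, Austin 5. Geneva eliminated.
Round 3: Houston 6, Edmonton 6, Denver 15, Austin 5. Austin eliminated.
Round 4: Houston 6, Edmonton 11, Denver 15. Houston eliminated.
Round 5: Edmonton 11, Denver 21. Denver has a majority (≥17).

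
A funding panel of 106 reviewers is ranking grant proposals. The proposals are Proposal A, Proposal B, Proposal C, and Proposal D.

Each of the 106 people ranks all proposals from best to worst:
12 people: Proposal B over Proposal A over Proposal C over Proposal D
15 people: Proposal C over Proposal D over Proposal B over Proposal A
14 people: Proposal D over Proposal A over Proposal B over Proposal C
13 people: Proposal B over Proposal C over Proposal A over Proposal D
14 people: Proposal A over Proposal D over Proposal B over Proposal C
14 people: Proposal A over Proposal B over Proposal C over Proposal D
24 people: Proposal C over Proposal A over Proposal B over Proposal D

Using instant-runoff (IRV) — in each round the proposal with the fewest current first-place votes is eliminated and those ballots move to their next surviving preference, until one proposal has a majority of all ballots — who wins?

Proposal A

Round 1: Proposal A 28, Proposal B 25, Proposal C 39, Proposal D 14. Proposal D eliminated.
Round 2: Proposal A 42, Proposal B 25, Proposal C 39. Proposal B eliminated.
Round 3: Proposal A 54, Proposal C 52. Proposal A has a majority (≥54).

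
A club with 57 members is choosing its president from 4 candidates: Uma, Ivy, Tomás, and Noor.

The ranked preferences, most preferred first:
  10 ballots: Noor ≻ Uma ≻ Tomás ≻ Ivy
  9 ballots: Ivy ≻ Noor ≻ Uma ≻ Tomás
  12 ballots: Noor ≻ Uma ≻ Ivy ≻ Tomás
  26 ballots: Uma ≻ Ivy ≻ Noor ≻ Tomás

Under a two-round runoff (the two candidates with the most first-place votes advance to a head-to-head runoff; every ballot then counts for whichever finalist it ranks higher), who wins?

Round 1 first-place votes: Uma 26, Ivy 9, Tomás 0, Noor 22. Uma and Noor advance.
Runoff: Uma is ranked above Noor on 26 ballots, Noor above Uma on 31.

Noor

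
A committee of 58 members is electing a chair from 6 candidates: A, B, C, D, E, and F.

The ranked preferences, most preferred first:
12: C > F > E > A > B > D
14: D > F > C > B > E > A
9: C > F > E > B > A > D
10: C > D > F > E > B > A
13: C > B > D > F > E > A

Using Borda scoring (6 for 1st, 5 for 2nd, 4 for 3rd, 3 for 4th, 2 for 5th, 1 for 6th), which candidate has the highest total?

A: 12×3 + 14×1 + 9×2 + 10×1 + 13×1 = 91
B: 12×2 + 14×3 + 9×3 + 10×2 + 13×5 = 178
C: 12×6 + 14×4 + 9×6 + 10×6 + 13×6 = 320
D: 12×1 + 14×6 + 9×1 + 10×5 + 13×4 = 207
E: 12×4 + 14×2 + 9×4 + 10×3 + 13×2 = 168
F: 12×5 + 14×5 + 9×5 + 10×4 + 13×3 = 254

C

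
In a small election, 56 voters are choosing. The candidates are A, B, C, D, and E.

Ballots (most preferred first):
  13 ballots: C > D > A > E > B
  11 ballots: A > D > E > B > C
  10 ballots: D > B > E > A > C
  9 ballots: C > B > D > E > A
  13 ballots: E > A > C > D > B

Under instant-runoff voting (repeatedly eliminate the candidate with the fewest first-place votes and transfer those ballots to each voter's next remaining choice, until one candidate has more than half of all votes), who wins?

E

Round 1: A 11, B 0, C 22, D 10, E 13. B eliminated.
Round 2: A 11, C 22, D 10, E 13. D eliminated.
Round 3: A 11, C 22, E 23. A eliminated.
Round 4: C 22, E 34. E has a majority (≥29).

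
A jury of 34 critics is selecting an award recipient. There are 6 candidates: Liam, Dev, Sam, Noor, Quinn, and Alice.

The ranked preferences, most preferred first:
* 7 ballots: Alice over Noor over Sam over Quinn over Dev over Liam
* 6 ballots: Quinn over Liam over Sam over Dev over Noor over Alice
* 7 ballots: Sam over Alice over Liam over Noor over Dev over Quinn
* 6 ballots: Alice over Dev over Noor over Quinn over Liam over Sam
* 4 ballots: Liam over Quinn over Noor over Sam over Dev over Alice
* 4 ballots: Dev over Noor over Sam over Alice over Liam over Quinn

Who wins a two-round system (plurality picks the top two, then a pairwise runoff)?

Sam

Round 1 first-place votes: Liam 4, Dev 4, Sam 7, Noor 0, Quinn 6, Alice 13. Alice and Sam advance.
Runoff: Alice is ranked above Sam on 13 ballots, Sam above Alice on 21.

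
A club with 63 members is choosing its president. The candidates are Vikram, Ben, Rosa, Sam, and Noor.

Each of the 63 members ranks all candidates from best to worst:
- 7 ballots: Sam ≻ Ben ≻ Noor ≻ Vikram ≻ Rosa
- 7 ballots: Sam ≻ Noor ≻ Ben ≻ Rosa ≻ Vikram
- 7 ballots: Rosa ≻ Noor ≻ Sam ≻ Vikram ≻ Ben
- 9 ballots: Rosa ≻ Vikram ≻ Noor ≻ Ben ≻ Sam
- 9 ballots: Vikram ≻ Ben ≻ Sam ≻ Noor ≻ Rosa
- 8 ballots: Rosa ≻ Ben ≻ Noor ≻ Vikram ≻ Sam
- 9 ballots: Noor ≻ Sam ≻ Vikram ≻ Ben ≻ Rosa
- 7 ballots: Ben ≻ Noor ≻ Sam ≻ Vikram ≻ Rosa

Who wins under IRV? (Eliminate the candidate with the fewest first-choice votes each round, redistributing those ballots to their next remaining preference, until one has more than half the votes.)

Round 1: Vikram 9, Ben 7, Rosa 24, Sam 14, Noor 9. Ben eliminated.
Round 2: Vikram 9, Rosa 24, Sam 14, Noor 16. Vikram eliminated.
Round 3: Rosa 24, Sam 23, Noor 16. Noor eliminated.
Round 4: Rosa 24, Sam 39. Sam has a majority (≥32).

Sam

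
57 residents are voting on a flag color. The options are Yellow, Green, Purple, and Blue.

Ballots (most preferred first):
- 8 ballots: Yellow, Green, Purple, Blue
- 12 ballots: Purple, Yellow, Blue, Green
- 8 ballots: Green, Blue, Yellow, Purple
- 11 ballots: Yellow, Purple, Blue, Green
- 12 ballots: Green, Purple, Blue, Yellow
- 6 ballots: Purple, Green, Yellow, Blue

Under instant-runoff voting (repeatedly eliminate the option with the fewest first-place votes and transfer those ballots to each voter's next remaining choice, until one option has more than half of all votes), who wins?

Yellow

Round 1: Yellow 19, Green 20, Purple 18, Blue 0. Blue eliminated.
Round 2: Yellow 19, Green 20, Purple 18. Purple eliminated.
Round 3: Yellow 31, Green 26. Yellow has a majority (≥29).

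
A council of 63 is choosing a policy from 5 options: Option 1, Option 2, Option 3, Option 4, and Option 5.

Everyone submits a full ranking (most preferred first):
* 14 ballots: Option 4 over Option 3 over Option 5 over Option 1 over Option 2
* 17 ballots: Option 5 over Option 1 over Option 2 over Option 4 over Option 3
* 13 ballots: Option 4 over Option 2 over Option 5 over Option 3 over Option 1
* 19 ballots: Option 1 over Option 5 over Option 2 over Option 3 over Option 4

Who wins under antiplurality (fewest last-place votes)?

Last-place votes: Option 1 13, Option 2 14, Option 3 17, Option 4 19, Option 5 0.

Option 5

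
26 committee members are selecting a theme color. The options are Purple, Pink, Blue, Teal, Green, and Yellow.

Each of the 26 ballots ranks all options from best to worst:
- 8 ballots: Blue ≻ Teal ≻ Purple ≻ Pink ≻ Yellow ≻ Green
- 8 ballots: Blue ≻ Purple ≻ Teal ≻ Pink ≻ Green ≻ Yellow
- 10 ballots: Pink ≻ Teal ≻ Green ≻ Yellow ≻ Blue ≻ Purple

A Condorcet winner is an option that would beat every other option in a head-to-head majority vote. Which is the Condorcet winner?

Blue vs Purple: 26–0
Blue vs Pink: 16–10
Blue vs Teal: 16–10
Blue vs Green: 16–10
Blue vs Yellow: 16–10
Blue beats every other option.

Blue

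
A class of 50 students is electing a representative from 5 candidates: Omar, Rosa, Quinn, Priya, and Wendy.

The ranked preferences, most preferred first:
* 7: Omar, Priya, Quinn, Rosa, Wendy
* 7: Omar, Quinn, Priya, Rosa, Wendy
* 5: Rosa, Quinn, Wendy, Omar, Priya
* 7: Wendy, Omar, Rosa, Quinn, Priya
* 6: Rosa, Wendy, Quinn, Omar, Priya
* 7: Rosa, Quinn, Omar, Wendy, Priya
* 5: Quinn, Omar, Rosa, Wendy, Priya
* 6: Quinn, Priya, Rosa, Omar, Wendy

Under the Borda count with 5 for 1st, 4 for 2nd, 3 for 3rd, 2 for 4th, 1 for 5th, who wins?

Omar: 7×5 + 7×5 + 5×2 + 7×4 + 6×2 + 7×3 + 5×4 + 6×2 = 173
Rosa: 7×2 + 7×2 + 5×5 + 7×3 + 6×5 + 7×5 + 5×3 + 6×3 = 172
Quinn: 7×3 + 7×4 + 5×4 + 7×2 + 6×3 + 7×4 + 5×5 + 6×5 = 184
Priya: 7×4 + 7×3 + 5×1 + 7×1 + 6×1 + 7×1 + 5×1 + 6×4 = 103
Wendy: 7×1 + 7×1 + 5×3 + 7×5 + 6×4 + 7×2 + 5×2 + 6×1 = 118

Quinn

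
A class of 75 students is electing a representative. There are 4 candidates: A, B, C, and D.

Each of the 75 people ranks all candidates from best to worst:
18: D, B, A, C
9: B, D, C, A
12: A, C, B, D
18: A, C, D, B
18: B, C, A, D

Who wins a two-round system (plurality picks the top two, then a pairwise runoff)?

B

Round 1 first-place votes: A 30, B 27, C 0, D 18. A and B advance.
Runoff: A is ranked above B on 30 ballots, B above A on 45.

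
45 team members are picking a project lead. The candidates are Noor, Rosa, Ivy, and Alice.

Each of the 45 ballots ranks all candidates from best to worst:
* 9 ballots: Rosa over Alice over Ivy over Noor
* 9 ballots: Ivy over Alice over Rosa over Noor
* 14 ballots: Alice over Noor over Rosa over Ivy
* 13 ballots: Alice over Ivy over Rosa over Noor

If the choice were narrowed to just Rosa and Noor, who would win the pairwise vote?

Rosa is ranked above Noor on 31 ballots; Noor above Rosa on 14.

Rosa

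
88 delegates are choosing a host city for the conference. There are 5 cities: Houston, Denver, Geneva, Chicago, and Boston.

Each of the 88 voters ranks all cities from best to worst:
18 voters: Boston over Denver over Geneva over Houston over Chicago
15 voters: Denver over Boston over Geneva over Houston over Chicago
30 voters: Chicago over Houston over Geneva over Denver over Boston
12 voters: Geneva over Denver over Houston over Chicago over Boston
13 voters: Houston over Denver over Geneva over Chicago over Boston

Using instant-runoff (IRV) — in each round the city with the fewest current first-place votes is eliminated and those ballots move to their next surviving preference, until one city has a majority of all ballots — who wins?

Round 1: Houston 13, Denver 15, Geneva 12, Chicago 30, Boston 18. Geneva eliminated.
Round 2: Houston 13, Denver 27, Chicago 30, Boston 18. Houston eliminated.
Round 3: Denver 40, Chicago 30, Boston 18. Boston eliminated.
Round 4: Denver 58, Chicago 30. Denver has a majority (≥45).

Denver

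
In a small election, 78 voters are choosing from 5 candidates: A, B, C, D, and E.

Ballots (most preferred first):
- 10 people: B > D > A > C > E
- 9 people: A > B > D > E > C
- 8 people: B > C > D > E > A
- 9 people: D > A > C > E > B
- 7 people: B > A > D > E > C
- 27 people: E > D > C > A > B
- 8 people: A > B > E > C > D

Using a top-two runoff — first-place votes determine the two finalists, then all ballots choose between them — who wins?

Round 1 first-place votes: A 17, B 25, C 0, D 9, E 27. E and B advance.
Runoff: E is ranked above B on 36 ballots, B above E on 42.

B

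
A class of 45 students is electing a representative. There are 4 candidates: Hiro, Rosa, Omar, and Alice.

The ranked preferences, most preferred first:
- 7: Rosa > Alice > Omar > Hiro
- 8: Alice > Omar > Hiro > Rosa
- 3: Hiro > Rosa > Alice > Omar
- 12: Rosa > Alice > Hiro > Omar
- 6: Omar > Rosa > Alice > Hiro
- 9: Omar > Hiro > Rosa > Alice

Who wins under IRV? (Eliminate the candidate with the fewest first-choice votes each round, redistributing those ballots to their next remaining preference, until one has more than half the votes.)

Omar

Round 1: Hiro 3, Rosa 19, Omar 15, Alice 8. Hiro eliminated.
Round 2: Rosa 22, Omar 15, Alice 8. Alice eliminated.
Round 3: Rosa 22, Omar 23. Omar has a majority (≥23).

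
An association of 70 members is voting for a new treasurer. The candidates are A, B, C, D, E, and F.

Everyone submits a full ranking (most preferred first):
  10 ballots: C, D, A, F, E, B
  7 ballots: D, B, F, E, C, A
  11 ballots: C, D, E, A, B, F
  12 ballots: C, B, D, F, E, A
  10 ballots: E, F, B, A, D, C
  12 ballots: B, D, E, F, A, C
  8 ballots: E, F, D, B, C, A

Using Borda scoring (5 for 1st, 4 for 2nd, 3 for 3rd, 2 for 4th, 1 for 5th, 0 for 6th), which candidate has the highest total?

D

A: 10×3 + 7×0 + 11×2 + 12×0 + 10×2 + 12×1 + 8×0 = 84
B: 10×0 + 7×4 + 11×1 + 12×4 + 10×3 + 12×5 + 8×2 = 193
C: 10×5 + 7×1 + 11×5 + 12×5 + 10×0 + 12×0 + 8×1 = 180
D: 10×4 + 7×5 + 11×4 + 12×3 + 10×1 + 12×4 + 8×3 = 237
E: 10×1 + 7×2 + 11×3 + 12×1 + 10×5 + 12×3 + 8×5 = 195
F: 10×2 + 7×3 + 11×0 + 12×2 + 10×4 + 12×2 + 8×4 = 161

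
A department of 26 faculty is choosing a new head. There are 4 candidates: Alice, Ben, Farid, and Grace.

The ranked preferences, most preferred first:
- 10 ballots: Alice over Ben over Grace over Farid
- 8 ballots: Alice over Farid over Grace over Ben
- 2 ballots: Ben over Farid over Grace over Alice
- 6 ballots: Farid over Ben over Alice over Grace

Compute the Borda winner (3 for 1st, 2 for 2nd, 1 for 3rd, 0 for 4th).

Alice: 10×3 + 8×3 + 2×0 + 6×1 = 60
Ben: 10×2 + 8×0 + 2×3 + 6×2 = 38
Farid: 10×0 + 8×2 + 2×2 + 6×3 = 38
Grace: 10×1 + 8×1 + 2×1 + 6×0 = 20

Alice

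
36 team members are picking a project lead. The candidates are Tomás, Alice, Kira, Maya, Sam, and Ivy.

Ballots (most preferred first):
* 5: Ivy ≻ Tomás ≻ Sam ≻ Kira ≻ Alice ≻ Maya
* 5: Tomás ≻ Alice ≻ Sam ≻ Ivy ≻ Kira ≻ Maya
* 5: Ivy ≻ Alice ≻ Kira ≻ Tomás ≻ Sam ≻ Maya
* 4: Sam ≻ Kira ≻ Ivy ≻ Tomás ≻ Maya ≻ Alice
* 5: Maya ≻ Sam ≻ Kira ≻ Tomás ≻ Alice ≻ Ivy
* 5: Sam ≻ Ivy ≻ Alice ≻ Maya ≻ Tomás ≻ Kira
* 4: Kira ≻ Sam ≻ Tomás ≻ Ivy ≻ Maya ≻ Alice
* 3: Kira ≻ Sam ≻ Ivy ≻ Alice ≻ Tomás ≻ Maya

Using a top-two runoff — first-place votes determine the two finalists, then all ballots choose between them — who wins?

Sam

Round 1 first-place votes: Tomás 5, Alice 0, Kira 7, Maya 5, Sam 9, Ivy 10. Ivy and Sam advance.
Runoff: Ivy is ranked above Sam on 10 ballots, Sam above Ivy on 26.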